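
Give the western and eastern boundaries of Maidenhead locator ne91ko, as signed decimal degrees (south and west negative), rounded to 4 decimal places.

98.8333, 98.9167

Field N=13, E=4: +13·20° lon, +4·10° lat → SW at lon 80°, lat -50°.
Square 9, 1: +9·2° lon, +1·1° lat → SW at lon 98°, lat -49°.
Subsquare k=10, o=14: +10·0.0833333° lon, +14·0.0416667° lat → SW at lon 98.8333°, lat -48.4167°.
Cell spans 0.0833333° lon × 0.0416667° lat.
west 98.8333, east 98.9167.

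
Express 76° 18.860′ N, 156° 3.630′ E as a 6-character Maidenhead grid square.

QQ86ah

Shift to the Maidenhead origin (180°W, 90°S): lon 336.0605, lat 166.3143.
Field: 336.0605/20 → 16 → Q, 166.3143/10 → 16 → Q; chars QQ.
Square: 16.0605/2 → 8, 6.3143/1 → 6; chars 86.
Subsquare: 0.0605/0.0833333 → 0 → a, 0.3143/0.0416667 → 7 → h; chars ah.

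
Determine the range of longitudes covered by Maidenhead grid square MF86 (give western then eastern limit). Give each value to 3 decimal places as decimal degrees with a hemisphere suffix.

Field M=12, F=5: +12·20° lon, +5·10° lat → SW at lon 60°, lat -40°.
Square 8, 6: +8·2° lon, +6·1° lat → SW at lon 76°, lat -34°.
Cell spans 2° lon × 1° lat.
west 76.000° E, east 78.000° E.

76.000° E, 78.000° E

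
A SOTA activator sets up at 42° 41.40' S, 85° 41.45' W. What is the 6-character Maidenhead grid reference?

EE77dh

Add 180° to longitude and 90° to latitude: 94.3092, 47.3100.
Field: lon ⌊94.3092/20⌋ = 4 → E; lat ⌊47.3100/10⌋ = 4 → E.
Square: lon ⌊14.3092/2⌋ = 7; lat ⌊7.3100/1⌋ = 7.
Subsquare: lon ⌊0.3092/0.0833333⌋ = 3 → d; lat ⌊0.3100/0.0416667⌋ = 7 → h.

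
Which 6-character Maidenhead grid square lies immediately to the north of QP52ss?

QP52st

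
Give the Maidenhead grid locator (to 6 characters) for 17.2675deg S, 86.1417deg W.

Add 180° to longitude and 90° to latitude: 93.8583, 72.7325.
Field: lon ⌊93.8583/20⌋ = 4 → E; lat ⌊72.7325/10⌋ = 7 → H.
Square: lon ⌊13.8583/2⌋ = 6; lat ⌊2.7325/1⌋ = 2.
Subsquare: lon ⌊1.8583/0.0833333⌋ = 22 → w; lat ⌊0.7325/0.0416667⌋ = 17 → r.

EH62wr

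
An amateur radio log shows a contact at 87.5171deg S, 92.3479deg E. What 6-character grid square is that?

NA62el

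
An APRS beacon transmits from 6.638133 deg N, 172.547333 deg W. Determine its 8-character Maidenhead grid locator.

Offset from 180°W / 90°S: lon 7.45267°, lat 96.63813°.
Field: 7.45267/20 → 0 → A, 96.63813/10 → 9 → J; chars AJ.
Square: 7.45267/2 → 3, 6.63813/1 → 6; chars 36.
Subsquare: 1.45267/0.0833333 → 17 → r, 0.63813/0.0416667 → 15 → p; chars rp.
Extended square: 0.03600/0.00833333 → 4, 0.01313/0.00416667 → 3; chars 43.

AJ36rp43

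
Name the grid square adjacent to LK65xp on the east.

Longitude subsquare x = 23; +1 → 24, wraps to 0 = a, carry into square.
Longitude square 6; +1 → 7.
The latitude characters are unchanged.

LK75ap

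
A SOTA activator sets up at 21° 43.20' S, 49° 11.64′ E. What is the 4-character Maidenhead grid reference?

LG48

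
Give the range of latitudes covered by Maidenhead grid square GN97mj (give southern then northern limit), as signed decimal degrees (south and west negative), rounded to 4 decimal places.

47.3750, 47.4167

Field G=6, N=13: +6·20° lon, +13·10° lat → SW at lon -60°, lat 40°.
Square 9, 7: +9·2° lon, +7·1° lat → SW at lon -42°, lat 47°.
Subsquare m=12, j=9: +12·0.0833333° lon, +9·0.0416667° lat → SW at lon -41°, lat 47.375°.
Cell spans 0.0833333° lon × 0.0416667° lat.
south 47.3750, north 47.4167.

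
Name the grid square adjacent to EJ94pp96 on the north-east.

EJ94qp07

Longitude extended square 9; +1 → 10, wraps to 0, carry into subsquare.
Longitude subsquare p = 15; +1 → 16 = q.
Latitude extended square 6; +1 → 7.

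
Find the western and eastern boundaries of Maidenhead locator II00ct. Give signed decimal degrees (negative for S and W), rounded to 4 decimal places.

-19.8333, -19.7500

Field I=8, I=8: +8·20° lon, +8·10° lat → SW at lon -20°, lat -10°.
Square 0, 0: +0·2° lon, +0·1° lat → SW at lon -20°, lat -10°.
Subsquare c=2, t=19: +2·0.0833333° lon, +19·0.0416667° lat → SW at lon -19.8333°, lat -9.20833°.
Cell spans 0.0833333° lon × 0.0416667° lat.
west -19.8333, east -19.7500.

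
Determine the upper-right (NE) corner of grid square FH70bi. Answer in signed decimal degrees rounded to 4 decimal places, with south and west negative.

-19.6250, -65.8333

Field F=5, H=7: +5·20° lon, +7·10° lat → SW at lon -80°, lat -20°.
Square 7, 0: +7·2° lon, +0·1° lat → SW at lon -66°, lat -20°.
Subsquare b=1, i=8: +1·0.0833333° lon, +8·0.0416667° lat → SW at lon -65.9167°, lat -19.6667°.
Cell spans 0.0833333° lon × 0.0416667° lat. NE corner is SW corner plus one full cell.
latitude -19.6250, longitude -65.8333.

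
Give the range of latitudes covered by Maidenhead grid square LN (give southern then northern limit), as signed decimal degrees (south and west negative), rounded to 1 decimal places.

Field L=11, N=13: +11·20° lon, +13·10° lat → SW at lon 40°, lat 40°.
Cell spans 20° lon × 10° lat.
south 40.0, north 50.0.

40.0, 50.0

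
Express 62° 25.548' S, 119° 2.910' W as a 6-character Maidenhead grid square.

Add 180° to longitude and 90° to latitude: 60.9515, 27.5742.
Field (20°×10°, letters A–R): lon ⌊60.9515/20⌋ = 3 → D; lat ⌊27.5742/10⌋ = 2 → C.
Square (2°×1°, digits 0–9): lon ⌊0.9515/2⌋ = 0; lat ⌊7.5742/1⌋ = 7.
Subsquare (5′×2.5′, letters a–x): lon ⌊0.9515/0.0833333⌋ = 11 → l; lat ⌊0.5742/0.0416667⌋ = 13 → n.

DC07ln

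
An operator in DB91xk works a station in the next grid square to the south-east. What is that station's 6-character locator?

EB01aj

Longitude subsquare x = 23; +1 → 24, wraps to 0 = a, carry into square.
Longitude square 9; +1 → 10, wraps to 0, carry into field.
Longitude field D = 3; +1 → 4 = E.
Latitude subsquare k = 10; −1 → 9 = j.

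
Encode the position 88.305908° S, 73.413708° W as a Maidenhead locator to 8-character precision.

FA31hq06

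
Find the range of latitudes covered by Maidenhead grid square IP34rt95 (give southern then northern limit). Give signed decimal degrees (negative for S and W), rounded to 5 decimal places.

64.81250, 64.81667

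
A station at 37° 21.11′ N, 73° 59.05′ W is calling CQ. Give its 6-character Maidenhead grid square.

Shift to the Maidenhead origin (180°W, 90°S): lon 106.0158, lat 127.3518.
Field: lon ⌊106.0158/20⌋ = 5 → F; lat ⌊127.3518/10⌋ = 12 → M.
Square: lon ⌊6.0158/2⌋ = 3; lat ⌊7.3518/1⌋ = 7.
Subsquare: lon ⌊0.0158/0.0833333⌋ = 0 → a; lat ⌊0.3518/0.0416667⌋ = 8 → i.

FM37ai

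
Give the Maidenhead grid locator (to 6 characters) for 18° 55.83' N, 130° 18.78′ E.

Add 180° to longitude and 90° to latitude: 310.3130, 108.9305.
Field (20°×10°, letters A–R): lon ⌊310.3130/20⌋ = 15 → P; lat ⌊108.9305/10⌋ = 10 → K.
Square (2°×1°, digits 0–9): lon ⌊10.3130/2⌋ = 5; lat ⌊8.9305/1⌋ = 8.
Subsquare (5′×2.5′, letters a–x): lon ⌊0.3130/0.0833333⌋ = 3 → d; lat ⌊0.9305/0.0416667⌋ = 22 → w.

PK58dw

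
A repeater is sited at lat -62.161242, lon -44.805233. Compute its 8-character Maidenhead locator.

GC77ou31

Shift to the Maidenhead origin (180°W, 90°S): lon 135.19477, lat 27.83876.
Field: 135.19477/20 → 6 → G, 27.83876/10 → 2 → C; chars GC.
Square: 15.19477/2 → 7, 7.83876/1 → 7; chars 77.
Subsquare: 1.19477/0.0833333 → 14 → o, 0.83876/0.0416667 → 20 → u; chars ou.
Extended square: 0.02810/0.00833333 → 3, 0.00542/0.00416667 → 1; chars 31.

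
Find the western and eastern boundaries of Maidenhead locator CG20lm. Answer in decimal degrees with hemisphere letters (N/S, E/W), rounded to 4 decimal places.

135.0833° W, 135.0000° W

Field C=2, G=6: +2·20° lon, +6·10° lat → SW at lon -140°, lat -30°.
Square 2, 0: +2·2° lon, +0·1° lat → SW at lon -136°, lat -30°.
Subsquare l=11, m=12: +11·0.0833333° lon, +12·0.0416667° lat → SW at lon -135.083°, lat -29.5°.
Cell spans 0.0833333° lon × 0.0416667° lat.
west 135.0833° W, east 135.0000° W.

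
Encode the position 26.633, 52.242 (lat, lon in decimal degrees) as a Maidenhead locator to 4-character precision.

LL66

Add 180° to longitude and 90° to latitude: 232.24, 116.63.
Field: 232.24/20 → 11 → L, 116.63/10 → 11 → L; chars LL.
Square: 12.24/2 → 6, 6.63/1 → 6; chars 66.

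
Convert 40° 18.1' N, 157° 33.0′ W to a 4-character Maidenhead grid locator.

BN10

Shift to the Maidenhead origin (180°W, 90°S): lon 22.45, lat 130.30.
Field: 22.45/20 → 1 → B, 130.30/10 → 13 → N; chars BN.
Square: 2.45/2 → 1, 0.30/1 → 0; chars 10.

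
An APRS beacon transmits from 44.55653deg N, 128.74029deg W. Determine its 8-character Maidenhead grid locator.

CN54pn13

Offset from 180°W / 90°S: lon 51.25971°, lat 134.55653°.
Field: 51.25971/20 → 2 → C, 134.55653/10 → 13 → N; chars CN.
Square: 11.25971/2 → 5, 4.55653/1 → 4; chars 54.
Subsquare: 1.25971/0.0833333 → 15 → p, 0.55653/0.0416667 → 13 → n; chars pn.
Extended square: 0.00971/0.00833333 → 1, 0.01486/0.00416667 → 3; chars 13.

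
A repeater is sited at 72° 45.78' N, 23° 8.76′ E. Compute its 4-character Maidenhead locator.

KQ12

Add 180° to longitude and 90° to latitude: 203.15, 162.76.
Field: 203.15/20 → 10 → K, 162.76/10 → 16 → Q; chars KQ.
Square: 3.15/2 → 1, 2.76/1 → 2; chars 12.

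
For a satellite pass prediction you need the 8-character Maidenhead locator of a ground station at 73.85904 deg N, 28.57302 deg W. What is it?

HQ53ru16

Shift to the Maidenhead origin (180°W, 90°S): lon 151.42698, lat 163.85904.
Field: 151.42698/20 → 7 → H, 163.85904/10 → 16 → Q; chars HQ.
Square: 11.42698/2 → 5, 3.85904/1 → 3; chars 53.
Subsquare: 1.42698/0.0833333 → 17 → r, 0.85904/0.0416667 → 20 → u; chars ru.
Extended square: 0.01031/0.00833333 → 1, 0.02571/0.00416667 → 6; chars 16.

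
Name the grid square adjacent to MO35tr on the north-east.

Longitude subsquare t = 19; +1 → 20 = u.
Latitude subsquare r = 17; +1 → 18 = s.

MO35us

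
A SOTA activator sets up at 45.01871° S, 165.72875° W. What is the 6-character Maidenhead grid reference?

Shift to the Maidenhead origin (180°W, 90°S): lon 14.2713, lat 44.9813.
Field (20°×10°, letters A–R): lon ⌊14.2713/20⌋ = 0 → A; lat ⌊44.9813/10⌋ = 4 → E.
Square (2°×1°, digits 0–9): lon ⌊14.2713/2⌋ = 7; lat ⌊4.9813/1⌋ = 4.
Subsquare (5′×2.5′, letters a–x): lon ⌊0.2713/0.0833333⌋ = 3 → d; lat ⌊0.9813/0.0416667⌋ = 23 → x.

AE74dx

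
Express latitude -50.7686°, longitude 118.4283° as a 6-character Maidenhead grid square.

Add 180° to longitude and 90° to latitude: 298.4283, 39.2314.
Field (20°×10°, letters A–R): 298.4283/20 → 14 → O, 39.2314/10 → 3 → D; chars OD.
Square (2°×1°, digits 0–9): 18.4283/2 → 9, 9.2314/1 → 9; chars 99.
Subsquare (5′×2.5′, letters a–x): 0.4283/0.0833333 → 5 → f, 0.2314/0.0416667 → 5 → f; chars ff.

OD99ff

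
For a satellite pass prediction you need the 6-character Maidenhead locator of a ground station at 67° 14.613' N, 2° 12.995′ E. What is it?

Shift to the Maidenhead origin (180°W, 90°S): lon 182.2166, lat 157.2435.
Field: 182.2166/20 → 9 → J, 157.2435/10 → 15 → P; chars JP.
Square: 2.2166/2 → 1, 7.2435/1 → 7; chars 17.
Subsquare: 0.2166/0.0833333 → 2 → c, 0.2435/0.0416667 → 5 → f; chars cf.

JP17cf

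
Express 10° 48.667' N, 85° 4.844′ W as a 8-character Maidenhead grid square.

EK70lt04

Add 180° to longitude and 90° to latitude: 94.91927, 100.81112.
Field: lon ⌊94.91927/20⌋ = 4 → E; lat ⌊100.81112/10⌋ = 10 → K.
Square: lon ⌊14.91927/2⌋ = 7; lat ⌊0.81112/1⌋ = 0.
Subsquare: lon ⌊0.91927/0.0833333⌋ = 11 → l; lat ⌊0.81112/0.0416667⌋ = 19 → t.
Extended square: lon ⌊0.00260/0.00833333⌋ = 0; lat ⌊0.01945/0.00416667⌋ = 4.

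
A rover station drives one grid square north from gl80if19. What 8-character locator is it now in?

GL80ig10

Latitude extended square 9; +1 → 10, wraps to 0, carry into subsquare.
Latitude subsquare f = 5; +1 → 6 = g.
The longitude characters are unchanged.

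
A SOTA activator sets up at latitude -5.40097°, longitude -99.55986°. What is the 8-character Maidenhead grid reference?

Offset from 180°W / 90°S: lon 80.44014°, lat 84.59903°.
Field (20°×10°, letters A–R): lon ⌊80.44014/20⌋ = 4 → E; lat ⌊84.59903/10⌋ = 8 → I.
Square (2°×1°, digits 0–9): lon ⌊0.44014/2⌋ = 0; lat ⌊4.59903/1⌋ = 4.
Subsquare (5′×2.5′, letters a–x): lon ⌊0.44014/0.0833333⌋ = 5 → f; lat ⌊0.59903/0.0416667⌋ = 14 → o.
Extended square (30″×15″, digits 0–9): lon ⌊0.02347/0.00833333⌋ = 2; lat ⌊0.01570/0.00416667⌋ = 3.

EI04fo23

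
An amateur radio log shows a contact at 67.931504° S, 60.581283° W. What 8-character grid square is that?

FC92rb06

Offset from 180°W / 90°S: lon 119.41872°, lat 22.06850°.
Field: lon ⌊119.41872/20⌋ = 5 → F; lat ⌊22.06850/10⌋ = 2 → C.
Square: lon ⌊19.41872/2⌋ = 9; lat ⌊2.06850/1⌋ = 2.
Subsquare: lon ⌊1.41872/0.0833333⌋ = 17 → r; lat ⌊0.06850/0.0416667⌋ = 1 → b.
Extended square: lon ⌊0.00205/0.00833333⌋ = 0; lat ⌊0.02683/0.00416667⌋ = 6.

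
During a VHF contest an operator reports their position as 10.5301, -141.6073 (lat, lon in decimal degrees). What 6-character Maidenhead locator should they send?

BK90em

Offset from 180°W / 90°S: lon 38.3927°, lat 100.5301°.
Field (20°×10°, letters A–R): lon ⌊38.3927/20⌋ = 1 → B; lat ⌊100.5301/10⌋ = 10 → K.
Square (2°×1°, digits 0–9): lon ⌊18.3927/2⌋ = 9; lat ⌊0.5301/1⌋ = 0.
Subsquare (5′×2.5′, letters a–x): lon ⌊0.3927/0.0833333⌋ = 4 → e; lat ⌊0.5301/0.0416667⌋ = 12 → m.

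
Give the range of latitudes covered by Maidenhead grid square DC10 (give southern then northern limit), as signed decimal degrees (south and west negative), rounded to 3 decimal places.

Field D=3, C=2: +3·20° lon, +2·10° lat → SW at lon -120°, lat -70°.
Square 1, 0: +1·2° lon, +0·1° lat → SW at lon -118°, lat -70°.
Cell spans 2° lon × 1° lat.
south -70.000, north -69.000.

-70.000, -69.000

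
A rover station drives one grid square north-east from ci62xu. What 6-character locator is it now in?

CI72av

Longitude subsquare x = 23; +1 → 24, wraps to 0 = a, carry into square.
Longitude square 6; +1 → 7.
Latitude subsquare u = 20; +1 → 21 = v.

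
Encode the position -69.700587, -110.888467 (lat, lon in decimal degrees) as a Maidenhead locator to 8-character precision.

DC40nh31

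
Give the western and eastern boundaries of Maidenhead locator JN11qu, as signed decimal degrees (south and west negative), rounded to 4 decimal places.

Field J=9, N=13: +9·20° lon, +13·10° lat → SW at lon 0°, lat 40°.
Square 1, 1: +1·2° lon, +1·1° lat → SW at lon 2°, lat 41°.
Subsquare q=16, u=20: +16·0.0833333° lon, +20·0.0416667° lat → SW at lon 3.33333°, lat 41.8333°.
Cell spans 0.0833333° lon × 0.0416667° lat.
west 3.3333, east 3.4167.

3.3333, 3.4167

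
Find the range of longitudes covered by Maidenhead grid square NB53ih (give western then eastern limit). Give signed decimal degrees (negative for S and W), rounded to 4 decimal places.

90.6667, 90.7500

Field N=13, B=1: +13·20° lon, +1·10° lat → SW at lon 80°, lat -80°.
Square 5, 3: +5·2° lon, +3·1° lat → SW at lon 90°, lat -77°.
Subsquare i=8, h=7: +8·0.0833333° lon, +7·0.0416667° lat → SW at lon 90.6667°, lat -76.7083°.
Cell spans 0.0833333° lon × 0.0416667° lat.
west 90.6667, east 90.7500.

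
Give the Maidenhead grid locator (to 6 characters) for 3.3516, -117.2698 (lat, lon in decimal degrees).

Add 180° to longitude and 90° to latitude: 62.7302, 93.3516.
Field: lon ⌊62.7302/20⌋ = 3 → D; lat ⌊93.3516/10⌋ = 9 → J.
Square: lon ⌊2.7302/2⌋ = 1; lat ⌊3.3516/1⌋ = 3.
Subsquare: lon ⌊0.7302/0.0833333⌋ = 8 → i; lat ⌊0.3516/0.0416667⌋ = 8 → i.

DJ13ii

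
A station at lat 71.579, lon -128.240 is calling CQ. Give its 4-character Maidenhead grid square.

CQ51

Shift to the Maidenhead origin (180°W, 90°S): lon 51.76, lat 161.58.
Field: 51.76/20 → 2 → C, 161.58/10 → 16 → Q; chars CQ.
Square: 11.76/2 → 5, 1.58/1 → 1; chars 51.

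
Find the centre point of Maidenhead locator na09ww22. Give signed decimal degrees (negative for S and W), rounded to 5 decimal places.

Field N=13, A=0: +13·20° lon, +0·10° lat → SW at lon 80°, lat -90°.
Square 0, 9: +0·2° lon, +9·1° lat → SW at lon 80°, lat -81°.
Subsquare w=22, w=22: +22·0.0833333° lon, +22·0.0416667° lat → SW at lon 81.8333°, lat -80.0833°.
Extended square 2, 2: +2·0.00833333° lon, +2·0.00416667° lat → SW at lon 81.85°, lat -80.075°.
Cell spans 0.00833333° lon × 0.00416667° lat. Centre is SW corner plus half of each.
latitude -80.07292, longitude 81.85417.

-80.07292, 81.85417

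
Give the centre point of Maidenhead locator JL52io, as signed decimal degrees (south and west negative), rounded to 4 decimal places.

22.6042, 10.7083

Field J=9, L=11: +9·20° lon, +11·10° lat → SW at lon 0°, lat 20°.
Square 5, 2: +5·2° lon, +2·1° lat → SW at lon 10°, lat 22°.
Subsquare i=8, o=14: +8·0.0833333° lon, +14·0.0416667° lat → SW at lon 10.6667°, lat 22.5833°.
Cell spans 0.0833333° lon × 0.0416667° lat. Centre is SW corner plus half of each.
latitude 22.6042, longitude 10.7083.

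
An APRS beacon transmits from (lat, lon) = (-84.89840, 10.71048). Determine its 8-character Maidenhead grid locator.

JA55ic54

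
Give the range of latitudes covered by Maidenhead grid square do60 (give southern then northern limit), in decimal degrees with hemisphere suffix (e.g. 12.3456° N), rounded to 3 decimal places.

50.000° N, 51.000° N

Field D=3, O=14: +3·20° lon, +14·10° lat → SW at lon -120°, lat 50°.
Square 6, 0: +6·2° lon, +0·1° lat → SW at lon -108°, lat 50°.
Cell spans 2° lon × 1° lat.
south 50.000° N, north 51.000° N.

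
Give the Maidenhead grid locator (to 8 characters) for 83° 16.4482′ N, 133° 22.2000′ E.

PR63qg45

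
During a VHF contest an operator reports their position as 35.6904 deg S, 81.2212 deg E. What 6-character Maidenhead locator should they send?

NF04oh

Add 180° to longitude and 90° to latitude: 261.2212, 54.3096.
Field (20°×10°, letters A–R): lon ⌊261.2212/20⌋ = 13 → N; lat ⌊54.3096/10⌋ = 5 → F.
Square (2°×1°, digits 0–9): lon ⌊1.2212/2⌋ = 0; lat ⌊4.3096/1⌋ = 4.
Subsquare (5′×2.5′, letters a–x): lon ⌊1.2212/0.0833333⌋ = 14 → o; lat ⌊0.3096/0.0416667⌋ = 7 → h.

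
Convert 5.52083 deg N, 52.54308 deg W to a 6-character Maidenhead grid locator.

Add 180° to longitude and 90° to latitude: 127.4569, 95.5208.
Field (20°×10°, letters A–R): lon ⌊127.4569/20⌋ = 6 → G; lat ⌊95.5208/10⌋ = 9 → J.
Square (2°×1°, digits 0–9): lon ⌊7.4569/2⌋ = 3; lat ⌊5.5208/1⌋ = 5.
Subsquare (5′×2.5′, letters a–x): lon ⌊1.4569/0.0833333⌋ = 17 → r; lat ⌊0.5208/0.0416667⌋ = 12 → m.

GJ35rm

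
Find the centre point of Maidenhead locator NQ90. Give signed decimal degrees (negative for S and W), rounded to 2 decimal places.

70.50, 99.00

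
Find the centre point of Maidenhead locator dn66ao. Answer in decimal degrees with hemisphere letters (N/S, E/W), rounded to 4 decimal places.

46.6042° N, 107.9583° W

Field D=3, N=13: +3·20° lon, +13·10° lat → SW at lon -120°, lat 40°.
Square 6, 6: +6·2° lon, +6·1° lat → SW at lon -108°, lat 46°.
Subsquare a=0, o=14: +0·0.0833333° lon, +14·0.0416667° lat → SW at lon -108°, lat 46.5833°.
Cell spans 0.0833333° lon × 0.0416667° lat. Centre is SW corner plus half of each.
latitude 46.6042° N, longitude 107.9583° W.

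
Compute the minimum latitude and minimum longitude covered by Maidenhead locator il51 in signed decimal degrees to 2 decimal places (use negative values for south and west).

Field I=8, L=11: +8·20° lon, +11·10° lat → SW at lon -20°, lat 20°.
Square 5, 1: +5·2° lon, +1·1° lat → SW at lon -10°, lat 21°.
latitude 21.00, longitude -10.00.

21.00, -10.00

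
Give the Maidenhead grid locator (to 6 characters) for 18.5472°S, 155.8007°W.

BH21ck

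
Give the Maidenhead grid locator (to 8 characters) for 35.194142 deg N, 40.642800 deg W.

Offset from 180°W / 90°S: lon 139.35720°, lat 125.19414°.
Field: 139.35720/20 → 6 → G, 125.19414/10 → 12 → M; chars GM.
Square: 19.35720/2 → 9, 5.19414/1 → 5; chars 95.
Subsquare: 1.35720/0.0833333 → 16 → q, 0.19414/0.0416667 → 4 → e; chars qe.
Extended square: 0.02387/0.00833333 → 2, 0.02748/0.00416667 → 6; chars 26.

GM95qe26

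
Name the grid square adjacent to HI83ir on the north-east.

Longitude subsquare i = 8; +1 → 9 = j.
Latitude subsquare r = 17; +1 → 18 = s.

HI83js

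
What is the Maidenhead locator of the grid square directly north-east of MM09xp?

MM19aq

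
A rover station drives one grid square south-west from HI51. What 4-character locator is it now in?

HI40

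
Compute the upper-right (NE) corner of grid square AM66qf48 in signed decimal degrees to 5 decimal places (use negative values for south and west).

Field A=0, M=12: +0·20° lon, +12·10° lat → SW at lon -180°, lat 30°.
Square 6, 6: +6·2° lon, +6·1° lat → SW at lon -168°, lat 36°.
Subsquare q=16, f=5: +16·0.0833333° lon, +5·0.0416667° lat → SW at lon -166.667°, lat 36.2083°.
Extended square 4, 8: +4·0.00833333° lon, +8·0.00416667° lat → SW at lon -166.633°, lat 36.2417°.
Cell spans 0.00833333° lon × 0.00416667° lat. NE corner is SW corner plus one full cell.
latitude 36.24583, longitude -166.62500.

36.24583, -166.62500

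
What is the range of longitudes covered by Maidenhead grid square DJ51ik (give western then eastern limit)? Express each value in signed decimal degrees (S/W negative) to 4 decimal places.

Field D=3, J=9: +3·20° lon, +9·10° lat → SW at lon -120°, lat 0°.
Square 5, 1: +5·2° lon, +1·1° lat → SW at lon -110°, lat 1°.
Subsquare i=8, k=10: +8·0.0833333° lon, +10·0.0416667° lat → SW at lon -109.333°, lat 1.41667°.
Cell spans 0.0833333° lon × 0.0416667° lat.
west -109.3333, east -109.2500.

-109.3333, -109.2500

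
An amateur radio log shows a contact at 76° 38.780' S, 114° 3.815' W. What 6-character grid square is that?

Offset from 180°W / 90°S: lon 65.9364°, lat 13.3537°.
Field (20°×10°, letters A–R): lon ⌊65.9364/20⌋ = 3 → D; lat ⌊13.3537/10⌋ = 1 → B.
Square (2°×1°, digits 0–9): lon ⌊5.9364/2⌋ = 2; lat ⌊3.3537/1⌋ = 3.
Subsquare (5′×2.5′, letters a–x): lon ⌊1.9364/0.0833333⌋ = 23 → x; lat ⌊0.3537/0.0416667⌋ = 8 → i.

DB23xi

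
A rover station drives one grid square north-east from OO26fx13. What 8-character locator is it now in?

OO26fx24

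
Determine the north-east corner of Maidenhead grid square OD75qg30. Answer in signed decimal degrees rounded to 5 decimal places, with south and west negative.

Field O=14, D=3: +14·20° lon, +3·10° lat → SW at lon 100°, lat -60°.
Square 7, 5: +7·2° lon, +5·1° lat → SW at lon 114°, lat -55°.
Subsquare q=16, g=6: +16·0.0833333° lon, +6·0.0416667° lat → SW at lon 115.333°, lat -54.75°.
Extended square 3, 0: +3·0.00833333° lon, +0·0.00416667° lat → SW at lon 115.358°, lat -54.75°.
Cell spans 0.00833333° lon × 0.00416667° lat. NE corner is SW corner plus one full cell.
latitude -54.74583, longitude 115.36667.

-54.74583, 115.36667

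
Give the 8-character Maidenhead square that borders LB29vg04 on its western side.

LB29ug94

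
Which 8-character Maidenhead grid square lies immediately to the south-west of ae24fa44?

AE24fa33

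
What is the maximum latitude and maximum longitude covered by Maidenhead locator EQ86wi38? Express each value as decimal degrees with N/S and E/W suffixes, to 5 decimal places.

76.37083° N, 82.13333° W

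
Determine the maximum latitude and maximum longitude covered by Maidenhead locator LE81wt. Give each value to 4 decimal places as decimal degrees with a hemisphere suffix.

Field L=11, E=4: +11·20° lon, +4·10° lat → SW at lon 40°, lat -50°.
Square 8, 1: +8·2° lon, +1·1° lat → SW at lon 56°, lat -49°.
Subsquare w=22, t=19: +22·0.0833333° lon, +19·0.0416667° lat → SW at lon 57.8333°, lat -48.2083°.
Cell spans 0.0833333° lon × 0.0416667° lat. NE corner is SW corner plus one full cell.
latitude 48.1667° S, longitude 57.9167° E.

48.1667° S, 57.9167° E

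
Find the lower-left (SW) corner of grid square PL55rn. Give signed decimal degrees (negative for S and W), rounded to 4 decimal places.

Field P=15, L=11: +15·20° lon, +11·10° lat → SW at lon 120°, lat 20°.
Square 5, 5: +5·2° lon, +5·1° lat → SW at lon 130°, lat 25°.
Subsquare r=17, n=13: +17·0.0833333° lon, +13·0.0416667° lat → SW at lon 131.417°, lat 25.5417°.
latitude 25.5417, longitude 131.4167.

25.5417, 131.4167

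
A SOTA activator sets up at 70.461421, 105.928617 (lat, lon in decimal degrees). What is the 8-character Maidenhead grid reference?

OQ20xl10

Offset from 180°W / 90°S: lon 285.92862°, lat 160.46142°.
Field: lon ⌊285.92862/20⌋ = 14 → O; lat ⌊160.46142/10⌋ = 16 → Q.
Square: lon ⌊5.92862/2⌋ = 2; lat ⌊0.46142/1⌋ = 0.
Subsquare: lon ⌊1.92862/0.0833333⌋ = 23 → x; lat ⌊0.46142/0.0416667⌋ = 11 → l.
Extended square: lon ⌊0.01195/0.00833333⌋ = 1; lat ⌊0.00309/0.00416667⌋ = 0.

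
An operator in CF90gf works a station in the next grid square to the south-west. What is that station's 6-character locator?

Longitude subsquare g = 6; −1 → 5 = f.
Latitude subsquare f = 5; −1 → 4 = e.

CF90fe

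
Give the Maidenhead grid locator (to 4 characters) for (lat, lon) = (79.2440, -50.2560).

GQ49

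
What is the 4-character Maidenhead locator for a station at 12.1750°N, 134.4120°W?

Offset from 180°W / 90°S: lon 45.59°, lat 102.17°.
Field: lon ⌊45.59/20⌋ = 2 → C; lat ⌊102.17/10⌋ = 10 → K.
Square: lon ⌊5.59/2⌋ = 2; lat ⌊2.17/1⌋ = 2.

CK22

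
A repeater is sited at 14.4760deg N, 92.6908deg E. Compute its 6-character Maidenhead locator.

NK64il

Shift to the Maidenhead origin (180°W, 90°S): lon 272.6908, lat 104.4760.
Field: lon ⌊272.6908/20⌋ = 13 → N; lat ⌊104.4760/10⌋ = 10 → K.
Square: lon ⌊12.6908/2⌋ = 6; lat ⌊4.4760/1⌋ = 4.
Subsquare: lon ⌊0.6908/0.0833333⌋ = 8 → i; lat ⌊0.4760/0.0416667⌋ = 11 → l.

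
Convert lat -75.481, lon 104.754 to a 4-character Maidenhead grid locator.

OB24

Add 180° to longitude and 90° to latitude: 284.75, 14.52.
Field: 284.75/20 → 14 → O, 14.52/10 → 1 → B; chars OB.
Square: 4.75/2 → 2, 4.52/1 → 4; chars 24.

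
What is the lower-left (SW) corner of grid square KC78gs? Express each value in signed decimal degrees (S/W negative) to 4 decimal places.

Field K=10, C=2: +10·20° lon, +2·10° lat → SW at lon 20°, lat -70°.
Square 7, 8: +7·2° lon, +8·1° lat → SW at lon 34°, lat -62°.
Subsquare g=6, s=18: +6·0.0833333° lon, +18·0.0416667° lat → SW at lon 34.5°, lat -61.25°.
latitude -61.2500, longitude 34.5000.

-61.2500, 34.5000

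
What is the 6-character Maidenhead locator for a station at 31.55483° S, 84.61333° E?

Shift to the Maidenhead origin (180°W, 90°S): lon 264.6133, lat 58.4452.
Field (20°×10°, letters A–R): lon ⌊264.6133/20⌋ = 13 → N; lat ⌊58.4452/10⌋ = 5 → F.
Square (2°×1°, digits 0–9): lon ⌊4.6133/2⌋ = 2; lat ⌊8.4452/1⌋ = 8.
Subsquare (5′×2.5′, letters a–x): lon ⌊0.6133/0.0833333⌋ = 7 → h; lat ⌊0.4452/0.0416667⌋ = 10 → k.

NF28hk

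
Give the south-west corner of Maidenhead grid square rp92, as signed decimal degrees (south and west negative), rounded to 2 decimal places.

Field R=17, P=15: +17·20° lon, +15·10° lat → SW at lon 160°, lat 60°.
Square 9, 2: +9·2° lon, +2·1° lat → SW at lon 178°, lat 62°.
latitude 62.00, longitude 178.00.

62.00, 178.00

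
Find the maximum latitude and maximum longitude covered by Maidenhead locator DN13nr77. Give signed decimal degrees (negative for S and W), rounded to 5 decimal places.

Field D=3, N=13: +3·20° lon, +13·10° lat → SW at lon -120°, lat 40°.
Square 1, 3: +1·2° lon, +3·1° lat → SW at lon -118°, lat 43°.
Subsquare n=13, r=17: +13·0.0833333° lon, +17·0.0416667° lat → SW at lon -116.917°, lat 43.7083°.
Extended square 7, 7: +7·0.00833333° lon, +7·0.00416667° lat → SW at lon -116.858°, lat 43.7375°.
Cell spans 0.00833333° lon × 0.00416667° lat. NE corner is SW corner plus one full cell.
latitude 43.74167, longitude -116.85000.

43.74167, -116.85000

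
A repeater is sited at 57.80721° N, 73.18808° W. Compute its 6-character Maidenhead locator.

FO37jt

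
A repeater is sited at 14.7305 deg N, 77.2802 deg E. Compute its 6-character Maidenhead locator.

MK84pr

Shift to the Maidenhead origin (180°W, 90°S): lon 257.2802, lat 104.7305.
Field: 257.2802/20 → 12 → M, 104.7305/10 → 10 → K; chars MK.
Square: 17.2802/2 → 8, 4.7305/1 → 4; chars 84.
Subsquare: 1.2802/0.0833333 → 15 → p, 0.7305/0.0416667 → 17 → r; chars pr.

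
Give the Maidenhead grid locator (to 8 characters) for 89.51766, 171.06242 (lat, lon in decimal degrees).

RR59mm74

Offset from 180°W / 90°S: lon 351.06242°, lat 179.51766°.
Field (20°×10°, letters A–R): lon ⌊351.06242/20⌋ = 17 → R; lat ⌊179.51766/10⌋ = 17 → R.
Square (2°×1°, digits 0–9): lon ⌊11.06242/2⌋ = 5; lat ⌊9.51766/1⌋ = 9.
Subsquare (5′×2.5′, letters a–x): lon ⌊1.06242/0.0833333⌋ = 12 → m; lat ⌊0.51766/0.0416667⌋ = 12 → m.
Extended square (30″×15″, digits 0–9): lon ⌊0.06242/0.00833333⌋ = 7; lat ⌊0.01766/0.00416667⌋ = 4.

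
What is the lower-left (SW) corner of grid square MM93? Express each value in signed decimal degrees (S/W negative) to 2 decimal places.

33.00, 78.00

Field M=12, M=12: +12·20° lon, +12·10° lat → SW at lon 60°, lat 30°.
Square 9, 3: +9·2° lon, +3·1° lat → SW at lon 78°, lat 33°.
latitude 33.00, longitude 78.00.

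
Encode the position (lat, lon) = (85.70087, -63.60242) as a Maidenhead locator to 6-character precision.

FR85eq

Shift to the Maidenhead origin (180°W, 90°S): lon 116.3976, lat 175.7009.
Field (20°×10°, letters A–R): lon ⌊116.3976/20⌋ = 5 → F; lat ⌊175.7009/10⌋ = 17 → R.
Square (2°×1°, digits 0–9): lon ⌊16.3976/2⌋ = 8; lat ⌊5.7009/1⌋ = 5.
Subsquare (5′×2.5′, letters a–x): lon ⌊0.3976/0.0833333⌋ = 4 → e; lat ⌊0.7009/0.0416667⌋ = 16 → q.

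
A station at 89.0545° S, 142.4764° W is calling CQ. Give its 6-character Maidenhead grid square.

BA80sw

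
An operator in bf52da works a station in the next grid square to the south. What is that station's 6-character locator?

Latitude subsquare a = 0; −1 → -1, wraps to 23 = x, carry into square.
Latitude square 2; −1 → 1.
The longitude characters are unchanged.

BF51dx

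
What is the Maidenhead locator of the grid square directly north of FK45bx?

FK46ba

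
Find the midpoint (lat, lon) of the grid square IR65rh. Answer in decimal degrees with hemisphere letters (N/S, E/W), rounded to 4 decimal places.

85.3125° N, 6.5417° W

Field I=8, R=17: +8·20° lon, +17·10° lat → SW at lon -20°, lat 80°.
Square 6, 5: +6·2° lon, +5·1° lat → SW at lon -8°, lat 85°.
Subsquare r=17, h=7: +17·0.0833333° lon, +7·0.0416667° lat → SW at lon -6.58333°, lat 85.2917°.
Cell spans 0.0833333° lon × 0.0416667° lat. Centre is SW corner plus half of each.
latitude 85.3125° N, longitude 6.5417° W.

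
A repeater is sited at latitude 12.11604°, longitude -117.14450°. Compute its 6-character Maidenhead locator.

DK12kc

Offset from 180°W / 90°S: lon 62.8555°, lat 102.1160°.
Field (20°×10°, letters A–R): 62.8555/20 → 3 → D, 102.1160/10 → 10 → K; chars DK.
Square (2°×1°, digits 0–9): 2.8555/2 → 1, 2.1160/1 → 2; chars 12.
Subsquare (5′×2.5′, letters a–x): 0.8555/0.0833333 → 10 → k, 0.1160/0.0416667 → 2 → c; chars kc.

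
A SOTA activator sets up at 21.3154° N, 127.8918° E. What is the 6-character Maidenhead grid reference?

Add 180° to longitude and 90° to latitude: 307.8918, 111.3154.
Field (20°×10°, letters A–R): 307.8918/20 → 15 → P, 111.3154/10 → 11 → L; chars PL.
Square (2°×1°, digits 0–9): 7.8918/2 → 3, 1.3154/1 → 1; chars 31.
Subsquare (5′×2.5′, letters a–x): 1.8918/0.0833333 → 22 → w, 0.3154/0.0416667 → 7 → h; chars wh.

PL31wh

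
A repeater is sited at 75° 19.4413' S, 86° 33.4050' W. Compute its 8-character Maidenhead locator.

EB64rq32

Shift to the Maidenhead origin (180°W, 90°S): lon 93.44325, lat 14.67598.
Field: lon ⌊93.44325/20⌋ = 4 → E; lat ⌊14.67598/10⌋ = 1 → B.
Square: lon ⌊13.44325/2⌋ = 6; lat ⌊4.67598/1⌋ = 4.
Subsquare: lon ⌊1.44325/0.0833333⌋ = 17 → r; lat ⌊0.67598/0.0416667⌋ = 16 → q.
Extended square: lon ⌊0.02658/0.00833333⌋ = 3; lat ⌊0.00931/0.00416667⌋ = 2.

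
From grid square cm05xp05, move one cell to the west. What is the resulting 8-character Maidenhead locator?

CM05wp95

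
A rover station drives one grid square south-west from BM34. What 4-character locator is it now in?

Longitude square 3; −1 → 2.
Latitude square 4; −1 → 3.

BM23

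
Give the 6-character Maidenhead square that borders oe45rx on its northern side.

OE46ra

Latitude subsquare x = 23; +1 → 24, wraps to 0 = a, carry into square.
Latitude square 5; +1 → 6.
The longitude characters are unchanged.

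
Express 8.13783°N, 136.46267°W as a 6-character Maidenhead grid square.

Shift to the Maidenhead origin (180°W, 90°S): lon 43.5373, lat 98.1378.
Field (20°×10°, letters A–R): lon ⌊43.5373/20⌋ = 2 → C; lat ⌊98.1378/10⌋ = 9 → J.
Square (2°×1°, digits 0–9): lon ⌊3.5373/2⌋ = 1; lat ⌊8.1378/1⌋ = 8.
Subsquare (5′×2.5′, letters a–x): lon ⌊1.5373/0.0833333⌋ = 18 → s; lat ⌊0.1378/0.0416667⌋ = 3 → d.

CJ18sd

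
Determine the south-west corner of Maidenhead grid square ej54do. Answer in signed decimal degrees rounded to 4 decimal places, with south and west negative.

Field E=4, J=9: +4·20° lon, +9·10° lat → SW at lon -100°, lat 0°.
Square 5, 4: +5·2° lon, +4·1° lat → SW at lon -90°, lat 4°.
Subsquare d=3, o=14: +3·0.0833333° lon, +14·0.0416667° lat → SW at lon -89.75°, lat 4.58333°.
latitude 4.5833, longitude -89.7500.

4.5833, -89.7500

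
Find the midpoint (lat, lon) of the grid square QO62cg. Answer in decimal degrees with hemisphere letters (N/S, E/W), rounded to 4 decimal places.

52.2708° N, 152.2083° E

Field Q=16, O=14: +16·20° lon, +14·10° lat → SW at lon 140°, lat 50°.
Square 6, 2: +6·2° lon, +2·1° lat → SW at lon 152°, lat 52°.
Subsquare c=2, g=6: +2·0.0833333° lon, +6·0.0416667° lat → SW at lon 152.167°, lat 52.25°.
Cell spans 0.0833333° lon × 0.0416667° lat. Centre is SW corner plus half of each.
latitude 52.2708° N, longitude 152.2083° E.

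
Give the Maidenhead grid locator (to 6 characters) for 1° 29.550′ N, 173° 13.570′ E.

RJ61ol

Add 180° to longitude and 90° to latitude: 353.2262, 91.4925.
Field: lon ⌊353.2262/20⌋ = 17 → R; lat ⌊91.4925/10⌋ = 9 → J.
Square: lon ⌊13.2262/2⌋ = 6; lat ⌊1.4925/1⌋ = 1.
Subsquare: lon ⌊1.2262/0.0833333⌋ = 14 → o; lat ⌊0.4925/0.0416667⌋ = 11 → l.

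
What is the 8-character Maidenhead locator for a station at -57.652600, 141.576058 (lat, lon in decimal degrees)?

Shift to the Maidenhead origin (180°W, 90°S): lon 321.57606, lat 32.34740.
Field: lon ⌊321.57606/20⌋ = 16 → Q; lat ⌊32.34740/10⌋ = 3 → D.
Square: lon ⌊1.57606/2⌋ = 0; lat ⌊2.34740/1⌋ = 2.
Subsquare: lon ⌊1.57606/0.0833333⌋ = 18 → s; lat ⌊0.34740/0.0416667⌋ = 8 → i.
Extended square: lon ⌊0.07606/0.00833333⌋ = 9; lat ⌊0.01407/0.00416667⌋ = 3.

QD02si93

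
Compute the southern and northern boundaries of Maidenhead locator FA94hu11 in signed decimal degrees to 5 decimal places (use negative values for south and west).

Field F=5, A=0: +5·20° lon, +0·10° lat → SW at lon -80°, lat -90°.
Square 9, 4: +9·2° lon, +4·1° lat → SW at lon -62°, lat -86°.
Subsquare h=7, u=20: +7·0.0833333° lon, +20·0.0416667° lat → SW at lon -61.4167°, lat -85.1667°.
Extended square 1, 1: +1·0.00833333° lon, +1·0.00416667° lat → SW at lon -61.4083°, lat -85.1625°.
Cell spans 0.00833333° lon × 0.00416667° lat.
south -85.16250, north -85.15833.

-85.16250, -85.15833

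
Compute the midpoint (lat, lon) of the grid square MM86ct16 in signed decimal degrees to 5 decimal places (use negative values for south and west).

36.81875, 76.17917

Field M=12, M=12: +12·20° lon, +12·10° lat → SW at lon 60°, lat 30°.
Square 8, 6: +8·2° lon, +6·1° lat → SW at lon 76°, lat 36°.
Subsquare c=2, t=19: +2·0.0833333° lon, +19·0.0416667° lat → SW at lon 76.1667°, lat 36.7917°.
Extended square 1, 6: +1·0.00833333° lon, +6·0.00416667° lat → SW at lon 76.175°, lat 36.8167°.
Cell spans 0.00833333° lon × 0.00416667° lat. Centre is SW corner plus half of each.
latitude 36.81875, longitude 76.17917.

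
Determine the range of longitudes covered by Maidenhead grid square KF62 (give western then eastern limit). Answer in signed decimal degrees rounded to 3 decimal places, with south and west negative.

Field K=10, F=5: +10·20° lon, +5·10° lat → SW at lon 20°, lat -40°.
Square 6, 2: +6·2° lon, +2·1° lat → SW at lon 32°, lat -38°.
Cell spans 2° lon × 1° lat.
west 32.000, east 34.000.

32.000, 34.000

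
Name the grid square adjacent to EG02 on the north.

EG03

Latitude square 2; +1 → 3.
The longitude characters are unchanged.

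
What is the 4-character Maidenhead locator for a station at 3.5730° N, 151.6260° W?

BJ43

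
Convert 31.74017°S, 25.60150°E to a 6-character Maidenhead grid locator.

KF28tg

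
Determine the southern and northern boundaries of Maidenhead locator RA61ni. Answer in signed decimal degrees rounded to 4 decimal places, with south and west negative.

Field R=17, A=0: +17·20° lon, +0·10° lat → SW at lon 160°, lat -90°.
Square 6, 1: +6·2° lon, +1·1° lat → SW at lon 172°, lat -89°.
Subsquare n=13, i=8: +13·0.0833333° lon, +8·0.0416667° lat → SW at lon 173.083°, lat -88.6667°.
Cell spans 0.0833333° lon × 0.0416667° lat.
south -88.6667, north -88.6250.

-88.6667, -88.6250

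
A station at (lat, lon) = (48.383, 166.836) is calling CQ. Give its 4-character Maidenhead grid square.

Shift to the Maidenhead origin (180°W, 90°S): lon 346.84, lat 138.38.
Field (20°×10°, letters A–R): 346.84/20 → 17 → R, 138.38/10 → 13 → N; chars RN.
Square (2°×1°, digits 0–9): 6.84/2 → 3, 8.38/1 → 8; chars 38.

RN38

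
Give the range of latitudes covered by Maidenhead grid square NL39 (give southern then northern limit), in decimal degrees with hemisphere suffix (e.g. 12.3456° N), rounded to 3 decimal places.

Field N=13, L=11: +13·20° lon, +11·10° lat → SW at lon 80°, lat 20°.
Square 3, 9: +3·2° lon, +9·1° lat → SW at lon 86°, lat 29°.
Cell spans 2° lon × 1° lat.
south 29.000° N, north 30.000° N.

29.000° N, 30.000° N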